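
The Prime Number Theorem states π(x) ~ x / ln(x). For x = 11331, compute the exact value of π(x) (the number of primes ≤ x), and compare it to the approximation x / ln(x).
π(11331) = 1370;  x/ln(x) ≈ 1213.78;  relative error ≈ 11.40%.

Directly count primes up to 11331: π(11331) = 1370. The PNT approximation gives 11331/ln(11331) ≈ 11331/9.33530 ≈ 1213.78. Relative error (π(x) − x/ln(x)) / π(x) ≈ 11.40%; the approximation is known to undercount slightly (Li(x) is a better estimate).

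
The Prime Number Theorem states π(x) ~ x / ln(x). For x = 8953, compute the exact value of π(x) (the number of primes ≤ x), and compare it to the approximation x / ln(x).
π(8953) = 1113;  x/ln(x) ≈ 983.87;  relative error ≈ 11.60%.

Directly count primes up to 8953: π(8953) = 1113. The PNT approximation gives 8953/ln(8953) ≈ 8953/9.09974 ≈ 983.87. Relative error (π(x) − x/ln(x)) / π(x) ≈ 11.60%; the approximation is known to undercount slightly (Li(x) is a better estimate).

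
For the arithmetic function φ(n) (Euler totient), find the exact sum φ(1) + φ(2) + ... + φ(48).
Σ_{n ≤ 48} φ(n) = 712

Compute φ(n) for each 1 ≤ n ≤ 48: φ(1) = 1, φ(2) = 1, φ(3) = 2, φ(4) = 2, φ(5) = 4, φ(6) = 2, φ(7) = 6, φ(8) = 4, φ(9) = 6, φ(10) = 4, φ(11) = 10, φ(12) = 4, φ(13) = 12, φ(14) = 6, φ(15) = 8, φ(16) = 8, φ(17) = 16, φ(18) = 6, φ(19) = 18, φ(20) = 8, φ(21) = 12, φ(22) = 10, φ(23) = 22, φ(24) = 8, φ(25) = 20, φ(26) = 12, φ(27) = 18, φ(28) = 12, φ(29) = 28, φ(30) = 8, φ(31) = 30, φ(32) = 16, φ(33) = 20, φ(34) = 16, φ(35) = 24, φ(36) = 12, φ(37) = 36, φ(38) = 18, φ(39) = 24, φ(40) = 16, φ(41) = 40, φ(42) = 12, φ(43) = 42, φ(44) = 20, φ(45) = 24, φ(46) = 22, φ(47) = 46, φ(48) = 16. Summing all 48 values: 712. (Average order: Σ_{n ≤ x} φ(n) ~ (3/π²) x². For x = 48, (3/π²)·48² ≈ 700.33.)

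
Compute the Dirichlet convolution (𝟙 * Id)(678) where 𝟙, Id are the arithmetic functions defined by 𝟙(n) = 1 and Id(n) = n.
(𝟙 * Id)(678) = 1368

Divisors of 678: [1, 2, 3, 6, 113, 226, 339, 678]. For each d | 678:
  d = 1: 𝟙(1) · Id(678/1) = 1 · 678 = 678
  d = 2: 𝟙(2) · Id(678/2) = 1 · 339 = 339
  d = 3: 𝟙(3) · Id(678/3) = 1 · 226 = 226
  d = 6: 𝟙(6) · Id(678/6) = 1 · 113 = 113
  d = 113: 𝟙(113) · Id(678/113) = 1 · 6 = 6
  d = 226: 𝟙(226) · Id(678/226) = 1 · 3 = 3
  d = 339: 𝟙(339) · Id(678/339) = 1 · 2 = 2
  d = 678: 𝟙(678) · Id(678/678) = 1 · 1 = 1
Summing: (𝟙 * Id)(678) = 678 + 339 + 226 + 113 + 6 + 3 + 2 + 1 = 1368.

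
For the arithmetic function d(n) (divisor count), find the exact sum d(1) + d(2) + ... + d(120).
Σ_{n ≤ 120} d(n) = 602

Compute d(n) for each 1 ≤ n ≤ 120: d(1) = 1, d(2) = 2, d(3) = 2, d(4) = 3, d(5) = 2, d(6) = 4, d(7) = 2, d(8) = 4, d(9) = 3, d(10) = 4, d(11) = 2, d(12) = 6, d(13) = 2, d(14) = 4, d(15) = 4, d(16) = 5, d(17) = 2, d(18) = 6, d(19) = 2, d(20) = 6, d(21) = 4, d(22) = 4, d(23) = 2, d(24) = 8, d(25) = 3, d(26) = 4, d(27) = 4, d(28) = 6, d(29) = 2, d(30) = 8, d(31) = 2, d(32) = 6, d(33) = 4, d(34) = 4, d(35) = 4, d(36) = 9, d(37) = 2, d(38) = 4, d(39) = 4, d(40) = 8, d(41) = 2, d(42) = 8, d(43) = 2, d(44) = 6, d(45) = 6, d(46) = 4, d(47) = 2, d(48) = 10, d(49) = 3, d(50) = 6, d(51) = 4, d(52) = 6, d(53) = 2, d(54) = 8, d(55) = 4, d(56) = 8, d(57) = 4, d(58) = 4, d(59) = 2, d(60) = 12, d(61) = 2, d(62) = 4, d(63) = 6, d(64) = 7, d(65) = 4, d(66) = 8, d(67) = 2, d(68) = 6, d(69) = 4, d(70) = 8, d(71) = 2, d(72) = 12, d(73) = 2, d(74) = 4, d(75) = 6, d(76) = 6, d(77) = 4, d(78) = 8, d(79) = 2, d(80) = 10, d(81) = 5, d(82) = 4, d(83) = 2, d(84) = 12, d(85) = 4, d(86) = 4, d(87) = 4, d(88) = 8, d(89) = 2, d(90) = 12, d(91) = 4, d(92) = 6, d(93) = 4, d(94) = 4, d(95) = 4, d(96) = 12, d(97) = 2, d(98) = 6, d(99) = 6, d(100) = 9, d(101) = 2, d(102) = 8, d(103) = 2, d(104) = 8, d(105) = 8, d(106) = 4, d(107) = 2, d(108) = 12, d(109) = 2, d(110) = 8, d(111) = 4, d(112) = 10, d(113) = 2, d(114) = 8, d(115) = 4, d(116) = 6, d(117) = 6, d(118) = 4, d(119) = 4, d(120) = 16. Summing all 120 values: 602. (Dirichlet's divisor formula: Σ_{n ≤ x} d(n) = x ln(x) + (2γ − 1) x + O(√x). For x = 120, the asymptotic estimate is ≈ 593.03.)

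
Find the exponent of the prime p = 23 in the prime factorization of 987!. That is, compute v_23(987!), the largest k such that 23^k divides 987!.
v_23(987!) = 43

Legendre's formula: v_p(n!) = Σ_{k ≥ 1} ⌊n / p^k⌋. For p = 23, n = 987, the terms are:
  ⌊987/23^1⌋ = ⌊987/23⌋ = 42
  ⌊987/23^2⌋ = ⌊987/529⌋ = 1
(the next term ⌊987/23^3⌋ = 0, terminating the sum). Summing: v_23(987!) = 42 + 1 = 43.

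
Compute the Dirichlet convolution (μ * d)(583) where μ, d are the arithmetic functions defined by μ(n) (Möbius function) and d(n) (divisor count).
(μ * d)(583) = 1

Divisors of 583: [1, 11, 53, 583]. For each d | 583:
  d = 1: μ(1) · d(583/1) = 1 · 4 = 4
  d = 11: μ(11) · d(583/11) = -1 · 2 = -2
  d = 53: μ(53) · d(583/53) = -1 · 2 = -2
  d = 583: μ(583) · d(583/583) = 1 · 1 = 1
Summing: (μ * d)(583) = 4 + -2 + -2 + 1 = 1.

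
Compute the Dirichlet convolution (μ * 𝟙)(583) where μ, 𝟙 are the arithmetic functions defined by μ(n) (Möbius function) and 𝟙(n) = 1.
(μ * 𝟙)(583) = 0

Divisors of 583: [1, 11, 53, 583]. For each d | 583:
  d = 1: μ(1) · 𝟙(583/1) = 1 · 1 = 1
  d = 11: μ(11) · 𝟙(583/11) = -1 · 1 = -1
  d = 53: μ(53) · 𝟙(583/53) = -1 · 1 = -1
  d = 583: μ(583) · 𝟙(583/583) = 1 · 1 = 1
Summing: (μ * 𝟙)(583) = 1 + -1 + -1 + 1 = 0.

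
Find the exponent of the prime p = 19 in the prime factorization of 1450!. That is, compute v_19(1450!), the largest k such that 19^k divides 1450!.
v_19(1450!) = 80

Legendre's formula: v_p(n!) = Σ_{k ≥ 1} ⌊n / p^k⌋. For p = 19, n = 1450, the terms are:
  ⌊1450/19^1⌋ = ⌊1450/19⌋ = 76
  ⌊1450/19^2⌋ = ⌊1450/361⌋ = 4
(the next term ⌊1450/19^3⌋ = 0, terminating the sum). Summing: v_19(1450!) = 76 + 4 = 80.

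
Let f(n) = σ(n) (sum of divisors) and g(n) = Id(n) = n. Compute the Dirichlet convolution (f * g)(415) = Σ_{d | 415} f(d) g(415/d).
(σ * Id)(415) = 1837

Divisors of 415: [1, 5, 83, 415]. For each d | 415:
  d = 1: σ(1) · Id(415/1) = 1 · 415 = 415
  d = 5: σ(5) · Id(415/5) = 6 · 83 = 498
  d = 83: σ(83) · Id(415/83) = 84 · 5 = 420
  d = 415: σ(415) · Id(415/415) = 504 · 1 = 504
Summing: (σ * Id)(415) = 415 + 498 + 420 + 504 = 1837.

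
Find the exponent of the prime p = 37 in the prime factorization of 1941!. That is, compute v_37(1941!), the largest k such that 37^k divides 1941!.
v_37(1941!) = 53

Legendre's formula: v_p(n!) = Σ_{k ≥ 1} ⌊n / p^k⌋. For p = 37, n = 1941, the terms are:
  ⌊1941/37^1⌋ = ⌊1941/37⌋ = 52
  ⌊1941/37^2⌋ = ⌊1941/1369⌋ = 1
(the next term ⌊1941/37^3⌋ = 0, terminating the sum). Summing: v_37(1941!) = 52 + 1 = 53.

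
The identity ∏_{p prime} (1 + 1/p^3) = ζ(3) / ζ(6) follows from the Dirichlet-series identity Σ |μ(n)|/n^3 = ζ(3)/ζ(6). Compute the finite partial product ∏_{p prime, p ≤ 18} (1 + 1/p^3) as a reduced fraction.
∏ = 163156871808/138140663375

The primes p ≤ 18 are [2, 3, 5, 7, 11, 13, 17]. For each, (1 + 1/p^3) = (p^3 + 1)/p^3. Multiplying these fractions over p ∈ [2, 3, 5, 7, 11, 13, 17] gives 163156871808/138140663375. (In the limit P → ∞ this tends to ζ(3)/ζ(6).)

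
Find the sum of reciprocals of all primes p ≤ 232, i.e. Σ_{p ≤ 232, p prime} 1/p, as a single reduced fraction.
Σ 1/p = 37527519788898476695193360507423991967783840502510585362878348092116031948860199524739442233/19078266889580195013601891820992757757219839668357012055907516904309700014933909014729740190

π(232) = 50, so the primes ≤ 232 are [2, 3, 5, 7, 11, 13, 17, 19, 23, 29, 31, 37, 41, 43, 47, 53, 59, 61, 67, 71, 73, 79, 83, 89, 97, 101, 103, 107, 109, 113, 127, 131, 137, 139, 149, 151, 157, 163, 167, 173, 179, 181, 191, 193, 197, 199, 211, 223, 227, 229]. Summing 1/p over these primes: 37527519788898476695193360507423991967783840502510585362878348092116031948860199524739442233/19078266889580195013601891820992757757219839668357012055907516904309700014933909014729740190 ≈ 1.9670. Mertens estimate ln ln(232) + 0.2615 ≈ 1.9565.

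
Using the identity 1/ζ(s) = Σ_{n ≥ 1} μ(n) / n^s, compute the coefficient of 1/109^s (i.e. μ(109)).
μ(109) = -1

Factor n = 109 = 109. μ(n) = 0 if any exponent ≥ 2 (not squarefree); otherwise μ(n) = (−1)^{ω(n)} where ω(n) is the number of distinct prime factors. Applying: μ(109) = -1.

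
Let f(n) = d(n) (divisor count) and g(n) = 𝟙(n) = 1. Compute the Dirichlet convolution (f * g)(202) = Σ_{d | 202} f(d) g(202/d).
(d * 𝟙)(202) = 9

Divisors of 202: [1, 2, 101, 202]. For each d | 202:
  d = 1: d(1) · 𝟙(202/1) = 1 · 1 = 1
  d = 2: d(2) · 𝟙(202/2) = 2 · 1 = 2
  d = 101: d(101) · 𝟙(202/101) = 2 · 1 = 2
  d = 202: d(202) · 𝟙(202/202) = 4 · 1 = 4
Summing: (d * 𝟙)(202) = 1 + 2 + 2 + 4 = 9.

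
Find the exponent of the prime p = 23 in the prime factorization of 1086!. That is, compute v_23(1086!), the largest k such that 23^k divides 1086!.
v_23(1086!) = 49

Legendre's formula: v_p(n!) = Σ_{k ≥ 1} ⌊n / p^k⌋. For p = 23, n = 1086, the terms are:
  ⌊1086/23^1⌋ = ⌊1086/23⌋ = 47
  ⌊1086/23^2⌋ = ⌊1086/529⌋ = 2
(the next term ⌊1086/23^3⌋ = 0, terminating the sum). Summing: v_23(1086!) = 47 + 2 = 49.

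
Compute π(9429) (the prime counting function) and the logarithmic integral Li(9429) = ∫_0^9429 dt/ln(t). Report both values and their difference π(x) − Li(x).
π(9429) = 1166;  Li(9429) ≈ 1183.94;  π(x) − Li(x) ≈ -17.94.

Direct count of primes ≤ 9429 gives π(9429) = 1166. Numerical evaluation of the logarithmic integral gives Li(9429) ≈ 1183.94. The difference π(x) − Li(x) ≈ -17.94 is typically negative for small/moderate x (Li(x) overestimates), though Littlewood's theorem shows this sign changes infinitely often.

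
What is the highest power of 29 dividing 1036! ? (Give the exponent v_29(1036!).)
v_29(1036!) = 36

Legendre's formula: v_p(n!) = Σ_{k ≥ 1} ⌊n / p^k⌋. For p = 29, n = 1036, the terms are:
  ⌊1036/29^1⌋ = ⌊1036/29⌋ = 35
  ⌊1036/29^2⌋ = ⌊1036/841⌋ = 1
(the next term ⌊1036/29^3⌋ = 0, terminating the sum). Summing: v_29(1036!) = 35 + 1 = 36.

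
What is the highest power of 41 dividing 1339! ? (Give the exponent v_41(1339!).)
v_41(1339!) = 32

Legendre's formula: v_p(n!) = Σ_{k ≥ 1} ⌊n / p^k⌋. For p = 41, n = 1339, the terms are:
  ⌊1339/41^1⌋ = ⌊1339/41⌋ = 32
(the next term ⌊1339/41^2⌋ = 0, terminating the sum). Summing: v_41(1339!) = 32 = 32.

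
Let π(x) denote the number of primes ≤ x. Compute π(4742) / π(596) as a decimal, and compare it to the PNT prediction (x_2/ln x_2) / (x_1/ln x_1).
π(4742)/π(596) = 639/108 ≈ 5.9167;  PNT prediction ≈ 6.0068.

π(596) = 108 and π(4742) = 639, so π(4742)/π(596) ≈ 5.9167. The PNT-predicted ratio is (4742/ln(4742)) / (596/ln(596)) ≈ 6.0068. The two agree to within a few percent, as expected.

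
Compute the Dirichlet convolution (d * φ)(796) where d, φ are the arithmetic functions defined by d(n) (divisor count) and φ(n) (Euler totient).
(d * φ)(796) = 1400

Divisors of 796: [1, 2, 4, 199, 398, 796]. For each d | 796:
  d = 1: d(1) · φ(796/1) = 1 · 396 = 396
  d = 2: d(2) · φ(796/2) = 2 · 198 = 396
  d = 4: d(4) · φ(796/4) = 3 · 198 = 594
  d = 199: d(199) · φ(796/199) = 2 · 2 = 4
  d = 398: d(398) · φ(796/398) = 4 · 1 = 4
  d = 796: d(796) · φ(796/796) = 6 · 1 = 6
Summing: (d * φ)(796) = 396 + 396 + 594 + 4 + 4 + 6 = 1400.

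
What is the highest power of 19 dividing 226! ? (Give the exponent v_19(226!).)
v_19(226!) = 11

Legendre's formula: v_p(n!) = Σ_{k ≥ 1} ⌊n / p^k⌋. For p = 19, n = 226, the terms are:
  ⌊226/19^1⌋ = ⌊226/19⌋ = 11
(the next term ⌊226/19^2⌋ = 0, terminating the sum). Summing: v_19(226!) = 11 = 11.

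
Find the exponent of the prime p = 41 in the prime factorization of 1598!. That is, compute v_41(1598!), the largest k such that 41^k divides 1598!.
v_41(1598!) = 38

Legendre's formula: v_p(n!) = Σ_{k ≥ 1} ⌊n / p^k⌋. For p = 41, n = 1598, the terms are:
  ⌊1598/41^1⌋ = ⌊1598/41⌋ = 38
(the next term ⌊1598/41^2⌋ = 0, terminating the sum). Summing: v_41(1598!) = 38 = 38.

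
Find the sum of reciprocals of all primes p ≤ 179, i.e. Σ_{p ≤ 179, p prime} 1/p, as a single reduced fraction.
Σ 1/p = 57342808417705079663327936281722405984299104369358607649920332497341973/29819592777931214269172453467810429868925511217482600306406141434158090

π(179) = 41, so the primes ≤ 179 are [2, 3, 5, 7, 11, 13, 17, 19, 23, 29, 31, 37, 41, 43, 47, 53, 59, 61, 67, 71, 73, 79, 83, 89, 97, 101, 103, 107, 109, 113, 127, 131, 137, 139, 149, 151, 157, 163, 167, 173, 179]. Summing 1/p over these primes: 57342808417705079663327936281722405984299104369358607649920332497341973/29819592777931214269172453467810429868925511217482600306406141434158090 ≈ 1.9230. Mertens estimate ln ln(179) + 0.2615 ≈ 1.9077.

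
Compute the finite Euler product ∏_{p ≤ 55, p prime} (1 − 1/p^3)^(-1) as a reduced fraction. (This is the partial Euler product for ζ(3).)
∏ = 16238292364256237331040396846411171054751/13509219810297755163480275884866445246464

The primes p ≤ 55 are [2, 3, 5, 7, 11, 13, 17, 19, 23, 29, 31, 37, 41, 43, 47, 53]. For each prime, (1 − 1/p^3)^(-1) = p^3 / (p^3 − 1). The product is (1 − 1/2^3)^(-1), (1 − 1/3^3)^(-1), (1 − 1/5^3)^(-1), (1 − 1/7^3)^(-1), (1 − 1/11^3)^(-1), (1 − 1/13^3)^(-1), (1 − 1/17^3)^(-1), (1 − 1/19^3)^(-1), (1 − 1/23^3)^(-1), (1 − 1/29^3)^(-1), (1 − 1/31^3)^(-1), (1 − 1/37^3)^(-1), (1 − 1/41^3)^(-1), (1 − 1/43^3)^(-1), (1 − 1/47^3)^(-1), (1 − 1/53^3)^(-1) = ∏ p^3 / (p^3 − 1) = 16238292364256237331040396846411171054751/13509219810297755163480275884866445246464.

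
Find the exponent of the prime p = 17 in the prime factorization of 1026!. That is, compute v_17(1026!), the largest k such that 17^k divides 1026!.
v_17(1026!) = 63

Legendre's formula: v_p(n!) = Σ_{k ≥ 1} ⌊n / p^k⌋. For p = 17, n = 1026, the terms are:
  ⌊1026/17^1⌋ = ⌊1026/17⌋ = 60
  ⌊1026/17^2⌋ = ⌊1026/289⌋ = 3
(the next term ⌊1026/17^3⌋ = 0, terminating the sum). Summing: v_17(1026!) = 60 + 3 = 63.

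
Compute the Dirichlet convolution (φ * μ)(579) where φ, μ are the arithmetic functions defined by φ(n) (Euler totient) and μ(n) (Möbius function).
(φ * μ)(579) = 191

Divisors of 579: [1, 3, 193, 579]. For each d | 579:
  d = 1: φ(1) · μ(579/1) = 1 · 1 = 1
  d = 3: φ(3) · μ(579/3) = 2 · -1 = -2
  d = 193: φ(193) · μ(579/193) = 192 · -1 = -192
  d = 579: φ(579) · μ(579/579) = 384 · 1 = 384
Summing: (φ * μ)(579) = 1 + -2 + -192 + 384 = 191.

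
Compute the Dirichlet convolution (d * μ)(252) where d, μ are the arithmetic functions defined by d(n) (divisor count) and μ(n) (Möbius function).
(d * μ)(252) = 1

Divisors of 252: [1, 2, 3, 4, 6, 7, 9, 12, 14, 18, 21, 28, 36, 42, 63, 84, 126, 252]. For each d | 252:
  d = 1: d(1) · μ(252/1) = 1 · 0 = 0
  d = 2: d(2) · μ(252/2) = 2 · 0 = 0
  d = 3: d(3) · μ(252/3) = 2 · 0 = 0
  d = 4: d(4) · μ(252/4) = 3 · 0 = 0
  d = 6: d(6) · μ(252/6) = 4 · -1 = -4
  d = 7: d(7) · μ(252/7) = 2 · 0 = 0
  d = 9: d(9) · μ(252/9) = 3 · 0 = 0
  d = 12: d(12) · μ(252/12) = 6 · 1 = 6
  d = 14: d(14) · μ(252/14) = 4 · 0 = 0
  d = 18: d(18) · μ(252/18) = 6 · 1 = 6
  d = 21: d(21) · μ(252/21) = 4 · 0 = 0
  d = 28: d(28) · μ(252/28) = 6 · 0 = 0
  d = 36: d(36) · μ(252/36) = 9 · -1 = -9
  d = 42: d(42) · μ(252/42) = 8 · 1 = 8
  d = 63: d(63) · μ(252/63) = 6 · 0 = 0
  d = 84: d(84) · μ(252/84) = 12 · -1 = -12
  d = 126: d(126) · μ(252/126) = 12 · -1 = -12
  d = 252: d(252) · μ(252/252) = 18 · 1 = 18
Summing: (d * μ)(252) = 0 + 0 + 0 + 0 + -4 + 0 + 0 + 6 + 0 + 6 + 0 + 0 + -9 + 8 + 0 + -12 + -12 + 18 = 1.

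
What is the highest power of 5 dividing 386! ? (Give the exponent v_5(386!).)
v_5(386!) = 95

Legendre's formula: v_p(n!) = Σ_{k ≥ 1} ⌊n / p^k⌋. For p = 5, n = 386, the terms are:
  ⌊386/5^1⌋ = ⌊386/5⌋ = 77
  ⌊386/5^2⌋ = ⌊386/25⌋ = 15
  ⌊386/5^3⌋ = ⌊386/125⌋ = 3
(the next term ⌊386/5^4⌋ = 0, terminating the sum). Summing: v_5(386!) = 77 + 15 + 3 = 95.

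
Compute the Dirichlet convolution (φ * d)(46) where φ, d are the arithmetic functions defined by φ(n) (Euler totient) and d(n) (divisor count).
(φ * d)(46) = 72

Divisors of 46: [1, 2, 23, 46]. For each d | 46:
  d = 1: φ(1) · d(46/1) = 1 · 4 = 4
  d = 2: φ(2) · d(46/2) = 1 · 2 = 2
  d = 23: φ(23) · d(46/23) = 22 · 2 = 44
  d = 46: φ(46) · d(46/46) = 22 · 1 = 22
Summing: (φ * d)(46) = 4 + 2 + 44 + 22 = 72.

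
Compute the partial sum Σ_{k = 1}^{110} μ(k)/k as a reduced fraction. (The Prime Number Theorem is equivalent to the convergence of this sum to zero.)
Σ μ(k)/k = -346111831248675463001253659043942735029097/13320714134183568389441721993907990936904630

Values of μ(k) for 1 ≤ k ≤ 110: μ(1) = 1, μ(2) = -1, μ(3) = -1, μ(5) = -1, μ(6) = 1, μ(7) = -1, μ(10) = 1, μ(11) = -1, μ(13) = -1, μ(14) = 1, μ(15) = 1, μ(17) = -1, μ(19) = -1, μ(21) = 1, μ(22) = 1, μ(23) = -1, μ(26) = 1, μ(29) = -1, μ(30) = -1, μ(31) = -1, μ(33) = 1, μ(34) = 1, μ(35) = 1, μ(37) = -1, μ(38) = 1, μ(39) = 1, μ(41) = -1, μ(42) = -1, μ(43) = -1, μ(46) = 1, μ(47) = -1, μ(51) = 1, μ(53) = -1, μ(55) = 1, μ(57) = 1, μ(58) = 1, μ(59) = -1, μ(61) = -1, μ(62) = 1, μ(65) = 1, μ(66) = -1, μ(67) = -1, μ(69) = 1, μ(70) = -1, μ(71) = -1, μ(73) = -1, μ(74) = 1, μ(77) = 1, μ(78) = -1, μ(79) = -1, μ(82) = 1, μ(83) = -1, μ(85) = 1, μ(86) = 1, μ(87) = 1, μ(89) = -1, μ(91) = 1, μ(93) = 1, μ(94) = 1, μ(95) = 1, μ(97) = -1, μ(101) = -1, μ(102) = -1, μ(103) = -1, μ(105) = -1, μ(106) = 1, μ(107) = -1, μ(109) = -1, μ(110) = -1, with μ = 0 on non-squarefree integers. Summing μ(k)/k for k where μ(k) ≠ 0 gives -346111831248675463001253659043942735029097/13320714134183568389441721993907990936904630 ≈ -0.0260. (PNT ⟺ this sum → 0 as n → ∞.)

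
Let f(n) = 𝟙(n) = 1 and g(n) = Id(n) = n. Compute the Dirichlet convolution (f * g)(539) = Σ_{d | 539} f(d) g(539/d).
(𝟙 * Id)(539) = 684

Divisors of 539: [1, 7, 11, 49, 77, 539]. For each d | 539:
  d = 1: 𝟙(1) · Id(539/1) = 1 · 539 = 539
  d = 7: 𝟙(7) · Id(539/7) = 1 · 77 = 77
  d = 11: 𝟙(11) · Id(539/11) = 1 · 49 = 49
  d = 49: 𝟙(49) · Id(539/49) = 1 · 11 = 11
  d = 77: 𝟙(77) · Id(539/77) = 1 · 7 = 7
  d = 539: 𝟙(539) · Id(539/539) = 1 · 1 = 1
Summing: (𝟙 * Id)(539) = 539 + 77 + 49 + 11 + 7 + 1 = 684.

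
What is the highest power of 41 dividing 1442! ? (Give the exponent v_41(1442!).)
v_41(1442!) = 35

Legendre's formula: v_p(n!) = Σ_{k ≥ 1} ⌊n / p^k⌋. For p = 41, n = 1442, the terms are:
  ⌊1442/41^1⌋ = ⌊1442/41⌋ = 35
(the next term ⌊1442/41^2⌋ = 0, terminating the sum). Summing: v_41(1442!) = 35 = 35.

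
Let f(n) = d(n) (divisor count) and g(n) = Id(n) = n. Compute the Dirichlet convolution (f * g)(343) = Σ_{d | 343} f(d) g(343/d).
(d * Id)(343) = 466

Divisors of 343: [1, 7, 49, 343]. For each d | 343:
  d = 1: d(1) · Id(343/1) = 1 · 343 = 343
  d = 7: d(7) · Id(343/7) = 2 · 49 = 98
  d = 49: d(49) · Id(343/49) = 3 · 7 = 21
  d = 343: d(343) · Id(343/343) = 4 · 1 = 4
Summing: (d * Id)(343) = 343 + 98 + 21 + 4 = 466.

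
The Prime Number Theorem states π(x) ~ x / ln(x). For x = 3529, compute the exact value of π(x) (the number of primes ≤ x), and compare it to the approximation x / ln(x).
π(3529) = 493;  x/ln(x) ≈ 432.01;  relative error ≈ 12.37%.

Directly count primes up to 3529: π(3529) = 493. The PNT approximation gives 3529/ln(3529) ≈ 3529/8.16877 ≈ 432.01. Relative error (π(x) − x/ln(x)) / π(x) ≈ 12.37%; the approximation is known to undercount slightly (Li(x) is a better estimate).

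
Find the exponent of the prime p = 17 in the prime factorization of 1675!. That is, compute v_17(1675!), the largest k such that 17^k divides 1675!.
v_17(1675!) = 103

Legendre's formula: v_p(n!) = Σ_{k ≥ 1} ⌊n / p^k⌋. For p = 17, n = 1675, the terms are:
  ⌊1675/17^1⌋ = ⌊1675/17⌋ = 98
  ⌊1675/17^2⌋ = ⌊1675/289⌋ = 5
(the next term ⌊1675/17^3⌋ = 0, terminating the sum). Summing: v_17(1675!) = 98 + 5 = 103.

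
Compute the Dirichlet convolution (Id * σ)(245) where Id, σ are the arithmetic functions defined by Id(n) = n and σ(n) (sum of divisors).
(Id * σ)(245) = 1782

Divisors of 245: [1, 5, 7, 35, 49, 245]. For each d | 245:
  d = 1: Id(1) · σ(245/1) = 1 · 342 = 342
  d = 5: Id(5) · σ(245/5) = 5 · 57 = 285
  d = 7: Id(7) · σ(245/7) = 7 · 48 = 336
  d = 35: Id(35) · σ(245/35) = 35 · 8 = 280
  d = 49: Id(49) · σ(245/49) = 49 · 6 = 294
  d = 245: Id(245) · σ(245/245) = 245 · 1 = 245
Summing: (Id * σ)(245) = 342 + 285 + 336 + 280 + 294 + 245 = 1782.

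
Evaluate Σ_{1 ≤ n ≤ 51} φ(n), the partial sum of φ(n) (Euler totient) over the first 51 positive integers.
Σ_{n ≤ 51} φ(n) = 806

Compute φ(n) for each 1 ≤ n ≤ 51: φ(1) = 1, φ(2) = 1, φ(3) = 2, φ(4) = 2, φ(5) = 4, φ(6) = 2, φ(7) = 6, φ(8) = 4, φ(9) = 6, φ(10) = 4, φ(11) = 10, φ(12) = 4, φ(13) = 12, φ(14) = 6, φ(15) = 8, φ(16) = 8, φ(17) = 16, φ(18) = 6, φ(19) = 18, φ(20) = 8, φ(21) = 12, φ(22) = 10, φ(23) = 22, φ(24) = 8, φ(25) = 20, φ(26) = 12, φ(27) = 18, φ(28) = 12, φ(29) = 28, φ(30) = 8, φ(31) = 30, φ(32) = 16, φ(33) = 20, φ(34) = 16, φ(35) = 24, φ(36) = 12, φ(37) = 36, φ(38) = 18, φ(39) = 24, φ(40) = 16, φ(41) = 40, φ(42) = 12, φ(43) = 42, φ(44) = 20, φ(45) = 24, φ(46) = 22, φ(47) = 46, φ(48) = 16, φ(49) = 42, φ(50) = 20, φ(51) = 32. Summing all 51 values: 806. (Average order: Σ_{n ≤ x} φ(n) ~ (3/π²) x². For x = 51, (3/π²)·51² ≈ 790.61.)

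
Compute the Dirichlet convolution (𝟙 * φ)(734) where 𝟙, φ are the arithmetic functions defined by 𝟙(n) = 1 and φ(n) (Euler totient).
(𝟙 * φ)(734) = 734

Divisors of 734: [1, 2, 367, 734]. For each d | 734:
  d = 1: 𝟙(1) · φ(734/1) = 1 · 366 = 366
  d = 2: 𝟙(2) · φ(734/2) = 1 · 366 = 366
  d = 367: 𝟙(367) · φ(734/367) = 1 · 1 = 1
  d = 734: 𝟙(734) · φ(734/734) = 1 · 1 = 1
Summing: (𝟙 * φ)(734) = 366 + 366 + 1 + 1 = 734.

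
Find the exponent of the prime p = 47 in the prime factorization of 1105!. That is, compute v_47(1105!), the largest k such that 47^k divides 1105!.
v_47(1105!) = 23

Legendre's formula: v_p(n!) = Σ_{k ≥ 1} ⌊n / p^k⌋. For p = 47, n = 1105, the terms are:
  ⌊1105/47^1⌋ = ⌊1105/47⌋ = 23
(the next term ⌊1105/47^2⌋ = 0, terminating the sum). Summing: v_47(1105!) = 23 = 23.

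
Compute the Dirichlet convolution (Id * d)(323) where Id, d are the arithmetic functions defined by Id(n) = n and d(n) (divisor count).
(Id * d)(323) = 399

Divisors of 323: [1, 17, 19, 323]. For each d | 323:
  d = 1: Id(1) · d(323/1) = 1 · 4 = 4
  d = 17: Id(17) · d(323/17) = 17 · 2 = 34
  d = 19: Id(19) · d(323/19) = 19 · 2 = 38
  d = 323: Id(323) · d(323/323) = 323 · 1 = 323
Summing: (Id * d)(323) = 4 + 34 + 38 + 323 = 399.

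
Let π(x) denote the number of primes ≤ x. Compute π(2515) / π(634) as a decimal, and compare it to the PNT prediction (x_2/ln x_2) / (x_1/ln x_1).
π(2515)/π(634) = 368/115 ≈ 3.2000;  PNT prediction ≈ 3.2688.

π(634) = 115 and π(2515) = 368, so π(2515)/π(634) ≈ 3.2000. The PNT-predicted ratio is (2515/ln(2515)) / (634/ln(634)) ≈ 3.2688. The two agree to within a few percent, as expected.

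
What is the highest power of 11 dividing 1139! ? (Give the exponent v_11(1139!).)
v_11(1139!) = 112

Legendre's formula: v_p(n!) = Σ_{k ≥ 1} ⌊n / p^k⌋. For p = 11, n = 1139, the terms are:
  ⌊1139/11^1⌋ = ⌊1139/11⌋ = 103
  ⌊1139/11^2⌋ = ⌊1139/121⌋ = 9
(the next term ⌊1139/11^3⌋ = 0, terminating the sum). Summing: v_11(1139!) = 103 + 9 = 112.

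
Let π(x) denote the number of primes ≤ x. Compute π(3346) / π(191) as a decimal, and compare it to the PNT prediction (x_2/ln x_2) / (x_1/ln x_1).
π(3346)/π(191) = 471/43 ≈ 10.9535;  PNT prediction ≈ 11.3377.

π(191) = 43 and π(3346) = 471, so π(3346)/π(191) ≈ 10.9535. The PNT-predicted ratio is (3346/ln(3346)) / (191/ln(191)) ≈ 11.3377. The two agree to within a few percent, as expected.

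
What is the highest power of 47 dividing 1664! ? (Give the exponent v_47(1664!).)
v_47(1664!) = 35

Legendre's formula: v_p(n!) = Σ_{k ≥ 1} ⌊n / p^k⌋. For p = 47, n = 1664, the terms are:
  ⌊1664/47^1⌋ = ⌊1664/47⌋ = 35
(the next term ⌊1664/47^2⌋ = 0, terminating the sum). Summing: v_47(1664!) = 35 = 35.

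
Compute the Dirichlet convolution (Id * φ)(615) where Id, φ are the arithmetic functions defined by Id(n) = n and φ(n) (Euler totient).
(Id * φ)(615) = 3645

Divisors of 615: [1, 3, 5, 15, 41, 123, 205, 615]. For each d | 615:
  d = 1: Id(1) · φ(615/1) = 1 · 320 = 320
  d = 3: Id(3) · φ(615/3) = 3 · 160 = 480
  d = 5: Id(5) · φ(615/5) = 5 · 80 = 400
  d = 15: Id(15) · φ(615/15) = 15 · 40 = 600
  d = 41: Id(41) · φ(615/41) = 41 · 8 = 328
  d = 123: Id(123) · φ(615/123) = 123 · 4 = 492
  d = 205: Id(205) · φ(615/205) = 205 · 2 = 410
  d = 615: Id(615) · φ(615/615) = 615 · 1 = 615
Summing: (Id * φ)(615) = 320 + 480 + 400 + 600 + 328 + 492 + 410 + 615 = 3645.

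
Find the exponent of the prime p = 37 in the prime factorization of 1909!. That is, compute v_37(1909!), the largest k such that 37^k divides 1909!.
v_37(1909!) = 52

Legendre's formula: v_p(n!) = Σ_{k ≥ 1} ⌊n / p^k⌋. For p = 37, n = 1909, the terms are:
  ⌊1909/37^1⌋ = ⌊1909/37⌋ = 51
  ⌊1909/37^2⌋ = ⌊1909/1369⌋ = 1
(the next term ⌊1909/37^3⌋ = 0, terminating the sum). Summing: v_37(1909!) = 51 + 1 = 52.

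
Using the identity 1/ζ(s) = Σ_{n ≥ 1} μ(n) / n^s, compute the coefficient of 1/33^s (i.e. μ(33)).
μ(33) = 1

Factor n = 33 = 3 · 11. μ(n) = 0 if any exponent ≥ 2 (not squarefree); otherwise μ(n) = (−1)^{ω(n)} where ω(n) is the number of distinct prime factors. Applying: μ(33) = 1.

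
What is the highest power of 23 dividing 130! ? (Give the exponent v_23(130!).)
v_23(130!) = 5

Legendre's formula: v_p(n!) = Σ_{k ≥ 1} ⌊n / p^k⌋. For p = 23, n = 130, the terms are:
  ⌊130/23^1⌋ = ⌊130/23⌋ = 5
(the next term ⌊130/23^2⌋ = 0, terminating the sum). Summing: v_23(130!) = 5 = 5.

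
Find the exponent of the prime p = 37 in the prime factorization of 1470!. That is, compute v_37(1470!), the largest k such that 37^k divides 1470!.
v_37(1470!) = 40

Legendre's formula: v_p(n!) = Σ_{k ≥ 1} ⌊n / p^k⌋. For p = 37, n = 1470, the terms are:
  ⌊1470/37^1⌋ = ⌊1470/37⌋ = 39
  ⌊1470/37^2⌋ = ⌊1470/1369⌋ = 1
(the next term ⌊1470/37^3⌋ = 0, terminating the sum). Summing: v_37(1470!) = 39 + 1 = 40.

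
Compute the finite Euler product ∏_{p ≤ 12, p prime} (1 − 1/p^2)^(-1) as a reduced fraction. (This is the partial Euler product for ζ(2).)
∏ = 29645/18432

The primes p ≤ 12 are [2, 3, 5, 7, 11]. For each prime, (1 − 1/p^2)^(-1) = p^2 / (p^2 − 1). The product is (1 − 1/2^2)^(-1), (1 − 1/3^2)^(-1), (1 − 1/5^2)^(-1), (1 − 1/7^2)^(-1), (1 − 1/11^2)^(-1) = ∏ p^2 / (p^2 − 1) = 29645/18432.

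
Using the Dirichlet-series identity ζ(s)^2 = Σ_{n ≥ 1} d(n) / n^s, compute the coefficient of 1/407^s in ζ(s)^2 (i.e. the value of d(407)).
d(407) = 4

ζ(s)^2 = (Σ 1/m^s)(Σ 1/k^s). The coefficient of 1/n^s in the product is the number of ordered pairs (m, k) with mk = n, which equals d(n). For n = 407, divisors are [1, 11, 37, 407], so d(407) = 4.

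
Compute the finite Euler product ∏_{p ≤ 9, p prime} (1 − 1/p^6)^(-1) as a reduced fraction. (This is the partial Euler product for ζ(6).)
∏ = 5359375/5268016

The primes p ≤ 9 are [2, 3, 5, 7]. For each prime, (1 − 1/p^6)^(-1) = p^6 / (p^6 − 1). The product is (1 − 1/2^6)^(-1), (1 − 1/3^6)^(-1), (1 − 1/5^6)^(-1), (1 − 1/7^6)^(-1) = ∏ p^6 / (p^6 − 1) = 5359375/5268016.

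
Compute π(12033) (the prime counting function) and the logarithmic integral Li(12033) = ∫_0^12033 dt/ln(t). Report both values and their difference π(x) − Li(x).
π(12033) = 1440;  Li(12033) ≈ 1464.61;  π(x) − Li(x) ≈ -24.61.

Direct count of primes ≤ 12033 gives π(12033) = 1440. Numerical evaluation of the logarithmic integral gives Li(12033) ≈ 1464.61. The difference π(x) − Li(x) ≈ -24.61 is typically negative for small/moderate x (Li(x) overestimates), though Littlewood's theorem shows this sign changes infinitely often.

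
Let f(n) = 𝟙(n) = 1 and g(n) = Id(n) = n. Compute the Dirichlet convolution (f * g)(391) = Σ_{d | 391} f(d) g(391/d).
(𝟙 * Id)(391) = 432

Divisors of 391: [1, 17, 23, 391]. For each d | 391:
  d = 1: 𝟙(1) · Id(391/1) = 1 · 391 = 391
  d = 17: 𝟙(17) · Id(391/17) = 1 · 23 = 23
  d = 23: 𝟙(23) · Id(391/23) = 1 · 17 = 17
  d = 391: 𝟙(391) · Id(391/391) = 1 · 1 = 1
Summing: (𝟙 * Id)(391) = 391 + 23 + 17 + 1 = 432.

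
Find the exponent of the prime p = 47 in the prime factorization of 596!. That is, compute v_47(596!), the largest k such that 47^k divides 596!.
v_47(596!) = 12

Legendre's formula: v_p(n!) = Σ_{k ≥ 1} ⌊n / p^k⌋. For p = 47, n = 596, the terms are:
  ⌊596/47^1⌋ = ⌊596/47⌋ = 12
(the next term ⌊596/47^2⌋ = 0, terminating the sum). Summing: v_47(596!) = 12 = 12.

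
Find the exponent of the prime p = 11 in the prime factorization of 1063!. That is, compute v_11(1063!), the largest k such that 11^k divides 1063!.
v_11(1063!) = 104

Legendre's formula: v_p(n!) = Σ_{k ≥ 1} ⌊n / p^k⌋. For p = 11, n = 1063, the terms are:
  ⌊1063/11^1⌋ = ⌊1063/11⌋ = 96
  ⌊1063/11^2⌋ = ⌊1063/121⌋ = 8
(the next term ⌊1063/11^3⌋ = 0, terminating the sum). Summing: v_11(1063!) = 96 + 8 = 104.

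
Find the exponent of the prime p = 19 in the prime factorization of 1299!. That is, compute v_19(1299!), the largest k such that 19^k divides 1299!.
v_19(1299!) = 71

Legendre's formula: v_p(n!) = Σ_{k ≥ 1} ⌊n / p^k⌋. For p = 19, n = 1299, the terms are:
  ⌊1299/19^1⌋ = ⌊1299/19⌋ = 68
  ⌊1299/19^2⌋ = ⌊1299/361⌋ = 3
(the next term ⌊1299/19^3⌋ = 0, terminating the sum). Summing: v_19(1299!) = 68 + 3 = 71.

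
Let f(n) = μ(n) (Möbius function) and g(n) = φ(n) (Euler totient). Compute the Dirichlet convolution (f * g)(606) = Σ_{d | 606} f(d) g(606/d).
(μ * φ)(606) = 0

Divisors of 606: [1, 2, 3, 6, 101, 202, 303, 606]. For each d | 606:
  d = 1: μ(1) · φ(606/1) = 1 · 200 = 200
  d = 2: μ(2) · φ(606/2) = -1 · 200 = -200
  d = 3: μ(3) · φ(606/3) = -1 · 100 = -100
  d = 6: μ(6) · φ(606/6) = 1 · 100 = 100
  d = 101: μ(101) · φ(606/101) = -1 · 2 = -2
  d = 202: μ(202) · φ(606/202) = 1 · 2 = 2
  d = 303: μ(303) · φ(606/303) = 1 · 1 = 1
  d = 606: μ(606) · φ(606/606) = -1 · 1 = -1
Summing: (μ * φ)(606) = 200 + -200 + -100 + 100 + -2 + 2 + 1 + -1 = 0.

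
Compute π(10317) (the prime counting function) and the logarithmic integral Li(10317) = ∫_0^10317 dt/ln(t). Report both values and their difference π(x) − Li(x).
π(10317) = 1265;  Li(10317) ≈ 1280.50;  π(x) − Li(x) ≈ -15.50.

Direct count of primes ≤ 10317 gives π(10317) = 1265. Numerical evaluation of the logarithmic integral gives Li(10317) ≈ 1280.50. The difference π(x) − Li(x) ≈ -15.50 is typically negative for small/moderate x (Li(x) overestimates), though Littlewood's theorem shows this sign changes infinitely often.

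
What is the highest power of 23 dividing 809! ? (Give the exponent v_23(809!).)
v_23(809!) = 36

Legendre's formula: v_p(n!) = Σ_{k ≥ 1} ⌊n / p^k⌋. For p = 23, n = 809, the terms are:
  ⌊809/23^1⌋ = ⌊809/23⌋ = 35
  ⌊809/23^2⌋ = ⌊809/529⌋ = 1
(the next term ⌊809/23^3⌋ = 0, terminating the sum). Summing: v_23(809!) = 35 + 1 = 36.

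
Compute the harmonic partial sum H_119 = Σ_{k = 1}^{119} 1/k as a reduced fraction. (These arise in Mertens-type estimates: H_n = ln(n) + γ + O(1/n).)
H_119 = 93164933029543732588289222815367988877515840444049/17379782769567790172972927968296006432665936992320

Direct summation: H_119 = 1 + 1/2 + ... + 1/119. The least common denominator is lcm(1, ..., 119) = 955888052326228459513511038256280353796626534577600; over this denominator the numerator is 955888052326228459513511038256280353796626534577600 + 477944026163114229756755519128140176898313267288800 + 318629350775409486504503679418760117932208844859200 + 238972013081557114878377759564070088449156633644400 + 191177610465245691902702207651256070759325306915520 + 159314675387704743252251839709380058966104422429600 + 136555436046604065644787291179468621970946647796800 + 119486006540778557439188879782035044224578316822200 + 106209783591803162168167893139586705977402948286400 + 95588805232622845951351103825628035379662653457760 + 86898913847838950864864639841480032163329684961600 + 79657337693852371626125919854690029483052211214800 + 73529850178940650731808541404329257984355887275200 + 68277718023302032822393645589734310985473323898400 + 63725870155081897300900735883752023586441768971840 + 59743003270389278719594439891017522112289158411100 + 56228708960366379971383002250369432576272149092800 + 53104891795901581084083946569793352988701474143200 + 50309897490854129448079528329277913357717186030400 + 47794402616311422975675551912814017689831326728880 + 45518478682201355214929097059822873990315549265600 + 43449456923919475432432319920740016081664842480800 + 41560350101140367804935262532881754512896805851200 + 39828668846926185813062959927345014741526105607400 + 38235522093049138380540441530251214151865061383104 + 36764925089470325365904270702164628992177943637600 + 35403261197267720722722631046528901992467649428800 + 34138859011651016411196822794867155492736661949200 + 32961656976766498603914173732975184613676777054400 + 31862935077540948650450367941876011793220884485920 + 30835098462136401919790678653428398509568597889600 + 29871501635194639359797219945508761056144579205550 + 28966304615946316954954879947160010721109894987200 + 28114354480183189985691501125184716288136074546400 + 27311087209320813128957458235893724394189329559360 + 26552445897950790542041973284896676494350737071600 + 25834812225033201608473271304223793345854771204800 + 25154948745427064724039764164638956678858593015200 + 24509950059646883577269513801443085994785295758400 + 23897201308155711487837775956407008844915663364440 + 23314342739664108768622220445275130580405525233600 + 22759239341100677607464548529911436995157774632800 + 22229954705261126965430489261773961716200617083200 + 21724728461959737716216159960370008040832421240400 + 21241956718360632433633578627917341195480589657280 + 20780175050570183902467631266440877256448402925600 + 20338043666515499138585341239495326676523968820800 + 19914334423463092906531479963672507370763052803700 + 19507919435229152234969613025638374567278092542400 + 19117761046524569190270220765125607075932530691552 + 18742902986788793323794334083456477525424049697600 + 18382462544735162682952135351082314496088971818800 + 18035623628796763387047378080307176486728802539200 + 17701630598633860361361315523264450996233824714400 + 17379782769567790172972927968296006432665936992320 + 17069429505825508205598411397433577746368330974600 + 16769965830284709816026509443092637785905728676800 + 16480828488383249301957086866487592306838388527200 + 16201492412308956940906966750106446674519093806400 + 15931467538770474325225183970938005896610442242960 + 15670295939774237041205098987807874652403713681600 + 15417549231068200959895339326714199254784298944800 + 15172826227400451738309699019940957996771849755200 + 14935750817597319679898609972754380528072289602775 + 14705970035788130146361708280865851596871177455040 + 14483152307973158477477439973580005360554947493600 + 14266985855615350141992702063526572444725769172800 + 14057177240091594992845750562592358144068037273200 + 13853450033713455934978420844293918170965601950400 + 13655543604660406564478729117946862197094664779680 + 13463212004594767035401563919102540194318683585600 + 13276222948975395271020986642448338247175368535800 + 13094356881181211774157685455565484298583925131200 + 12917406112516600804236635652111896672927385602400 + 12745174031016379460180147176750404717288353794368 + 12577474372713532362019882082319478339429296507600 + 12414130549691278694980662834497147451904240708800 + 12254975029823441788634756900721542997392647879200 + 12099848763623145057133051117168105744261095374400 + 11948600654077855743918887978203504422457831682220 + 11801087065755906907574210348842967330822549809600 + 11657171369832054384311110222637565290202762616800 + 11516723522002752524259169135617835587911163067200 + 11379619670550338803732274264955718497578887316400 + 11245741792073275994276600450073886515254429818560 + 11114977352630563482715244630886980858100308541600 + 10987218992255499534638057910991728204558925684800 + 10862364230979868858108079980185004020416210620200 + 10740315194676724264196753238834610716816028478400 + 10620978359180316216816789313958670597740294828640 + 10504264311277235818829791629189893997765126753600 + 10390087525285091951233815633220438628224201462800 + 10278366154045467306596892884476132836522865963200 + 10169021833257749569292670619747663338261984410400 + 10061979498170825889615905665855582671543437206080 + 9957167211731546453265739981836253685381526401850 + 9854516003363179994984649878930725296872438500800 + 9753959717614576117484806512819187283639046271200 + 9655434871982105651651626649053336907036631662400 + 9558880523262284595135110382562803537966265345776 + 9464238141843846133797138992636439146501252817600 + 9371451493394396661897167041728238762712024848800 + 9280466527439111257412728526760003434918704219200 + 9191231272367581341476067675541157248044485909400 + 9103695736440271042985819411964574798063109853120 + 9017811814398381693523689040153588243364401269600 + 8933533199310546350593561105198881811183425556800 + 8850815299316930180680657761632225498116912357200 + 8769615158956224399206523286754865631161711326400 + 8689891384783895086486463984148003216332968496160 + 8611604075011067202824423768074597781951590401600 + 8534714752912754102799205698716788873184165487300 + 8459186303771933270031071135011330564571916235200 + 8384982915142354908013254721546318892952864338400 + 8312070020228073560987052506576350902579361170240 + 8240414244191624650978543433243796153419194263600 + 8169983353215627859089837933814361998261765252800 + 8100746206154478470453483375053223337259546903200 + 8032672708623768567340428892909918939467449870400 = 5124071316624905292355907254845239388263371224422695, so H_119 = 5124071316624905292355907254845239388263371224422695/955888052326228459513511038256280353796626534577600; reducing by gcd(5124071316624905292355907254845239388263371224422695, 955888052326228459513511038256280353796626534577600) = 55 gives 93164933029543732588289222815367988877515840444049/17379782769567790172972927968296006432665936992320 ≈ 5.36053. (The PNT-adjacent estimate ln(119) + γ ≈ 5.35634 matches within O(1/n).)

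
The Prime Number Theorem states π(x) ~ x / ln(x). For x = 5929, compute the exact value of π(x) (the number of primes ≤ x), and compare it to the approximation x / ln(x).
π(5929) = 779;  x/ln(x) ≈ 682.47;  relative error ≈ 12.39%.

Directly count primes up to 5929: π(5929) = 779. The PNT approximation gives 5929/ln(5929) ≈ 5929/8.68761 ≈ 682.47. Relative error (π(x) − x/ln(x)) / π(x) ≈ 12.39%; the approximation is known to undercount slightly (Li(x) is a better estimate).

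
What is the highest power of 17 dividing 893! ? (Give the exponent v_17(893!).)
v_17(893!) = 55

Legendre's formula: v_p(n!) = Σ_{k ≥ 1} ⌊n / p^k⌋. For p = 17, n = 893, the terms are:
  ⌊893/17^1⌋ = ⌊893/17⌋ = 52
  ⌊893/17^2⌋ = ⌊893/289⌋ = 3
(the next term ⌊893/17^3⌋ = 0, terminating the sum). Summing: v_17(893!) = 52 + 3 = 55.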